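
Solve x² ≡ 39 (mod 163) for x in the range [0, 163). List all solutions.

Since 163 ≡ 3 (mod 4), a square root of 39 is 39^((163+1)/4) = 39^41 mod 163.
Repeated squaring: 39^2≡54, 39^4≡145, 39^8≡161, 39^16≡4, 39^32≡16 (mod 163).
39^41 = 39^(32+8+1) ≡ 56 (mod 163).
Check: 56² = 3136 ≡ 39 (mod 163). The two roots are 56 and 107.

56, 107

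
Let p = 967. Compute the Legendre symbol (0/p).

0

Top reduces to 0: gcd > 1, so the symbol is 0.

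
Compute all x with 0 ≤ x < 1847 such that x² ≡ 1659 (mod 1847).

733, 1114

Since 1847 ≡ 3 (mod 4), a square root of 1659 is 1659^((1847+1)/4) = 1659^462 mod 1847.
Repeated squaring: 1659^2≡251, 1659^4≡203, 1659^8≡575, 1659^16≡12, 1659^32≡144, 1659^64≡419, 1659^128≡96, 1659^256≡1828 (mod 1847).
1659^462 = 1659^(256+128+64+8+4+2) ≡ 733 (mod 1847).
Check: 733² = 537289 ≡ 1659 (mod 1847). The two roots are 733 and 1114.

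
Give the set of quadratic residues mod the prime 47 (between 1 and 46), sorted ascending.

1,2,3,4,6,7,8,9,12,14,16,17,18,21,24,25,27,28,32,34,36,37,42

Square k = 1,…,23 (k and 47−k give the same square):
1²=1, 2²=4, 3²=9, 4²=16, 5²=25, 6²=36, 7²≡2, 8²≡17, 9²≡34, 10²≡6, 11²≡27, 12²≡3, 13²≡28, 14²≡8, 15²≡37, 16²≡21, 17²≡7, 18²≡42, 19²≡32, 20²≡24, 21²≡18, 22²≡14, 23²≡12 (mod 47).
So the quadratic residues mod 47 are {1, 2, 3, 4, 6, 7, 8, 9, 12, 14, 16, 17, 18, 21, 24, 25, 27, 28, 32, 34, 36, 37, 42}.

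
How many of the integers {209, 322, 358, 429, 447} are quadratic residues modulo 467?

(209/467) = +1 → QR.
(322/467) = -1 → non-residue.
(358/467) = -1 → non-residue.
(429/467) = -1 → non-residue.
(447/467) = +1 → QR.
Total quadratic residues among the 5: 2.

2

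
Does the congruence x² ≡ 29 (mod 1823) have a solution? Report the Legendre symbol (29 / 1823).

1

Reciprocity: 29 ≡ 1 and 1823 ≡ 3 (mod 4), so (29/1823) = +(1823/29).
Reduce top mod 29: now compute (25/29).
Reciprocity: 25 ≡ 1 and 29 ≡ 1 (mod 4), so (25/29) = +(29/25).
Reduce top mod 25: now compute (4/25).
Pull out 2^2: since 25 ≡ 1 (mod 8), (2/25) = +1, so (2/25)^2 = +1.
Reached (1/25) = 1. Collecting the sign flips along the way, the symbol is +1.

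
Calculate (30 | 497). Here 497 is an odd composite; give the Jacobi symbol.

1

Pull out 2: since 497 ≡ 1 (mod 8), (2/497) = +1.
Reciprocity: 15 ≡ 3 and 497 ≡ 1 (mod 4), so (15/497) = +(497/15).
Reduce top mod 15: now compute (2/15).
Pull out 2: since 15 ≡ 7 (mod 8), (2/15) = +1.
Reached (1/15) = 1. Collecting the sign flips along the way, the symbol is +1.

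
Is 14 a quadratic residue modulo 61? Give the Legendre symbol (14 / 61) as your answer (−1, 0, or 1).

Euler's criterion: (14/61) ≡ 14^30 (mod 61).
14^2 ≡ 13 (mod 61)
14^4 ≡ 47 (mod 61)
14^8 ≡ 13 (mod 61)
14^16 ≡ 47 (mod 61)
14^30 = 14^(16+8+4+2) ≡ 1 (mod 61).
Result is 1, so (14/61) = 1.

1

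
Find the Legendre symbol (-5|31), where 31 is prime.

First reduce: -5 ≡ 26 (mod 31).
Pull out 2: since 31 ≡ 7 (mod 8), (2/31) = +1.
Reciprocity: 13 ≡ 1 and 31 ≡ 3 (mod 4), so (13/31) = +(31/13).
Reduce top mod 13: now compute (5/13).
Reciprocity: 5 ≡ 1 and 13 ≡ 1 (mod 4), so (5/13) = +(13/5).
Reduce top mod 5: now compute (3/5).
Reciprocity: 3 ≡ 3 and 5 ≡ 1 (mod 4), so (3/5) = +(5/3).
Reduce top mod 3: now compute (2/3).
Pull out 2: since 3 ≡ 3 (mod 8), (2/3) = -1.
Reached (1/3) = 1. Collecting the sign flips along the way, the symbol is -1.

-1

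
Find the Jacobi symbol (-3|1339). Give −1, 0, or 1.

First reduce: -3 ≡ 1336 (mod 1339).
Pull out 2^3: since 1339 ≡ 3 (mod 8), (2/1339) = -1, so (2/1339)^3 = -1.
Reciprocity: 167 ≡ 3 and 1339 ≡ 3 (mod 4), so (167/1339) = −(1339/167).
Reduce top mod 167: now compute (3/167).
Reciprocity: 3 ≡ 3 and 167 ≡ 3 (mod 4), so (3/167) = −(167/3).
Reduce top mod 3: now compute (2/3).
Pull out 2: since 3 ≡ 3 (mod 8), (2/3) = -1.
Reached (1/3) = 1. Collecting the sign flips along the way, the symbol is +1.

1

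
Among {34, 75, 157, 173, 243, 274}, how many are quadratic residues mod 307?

1

(34/307) = -1 → non-residue.
(75/307) = -1 → non-residue.
(157/307) = -1 → non-residue.
(173/307) = -1 → non-residue.
(243/307) = -1 → non-residue.
(274/307) = +1 → QR.
Total quadratic residues among the 6: 1.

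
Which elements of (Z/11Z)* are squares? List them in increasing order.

Square k = 1,…,5 (k and 11−k give the same square):
1²=1, 2²=4, 3²=9, 4²≡5, 5²≡3 (mod 11).
So the quadratic residues mod 11 are {1, 3, 4, 5, 9}.

1, 3, 4, 5, 9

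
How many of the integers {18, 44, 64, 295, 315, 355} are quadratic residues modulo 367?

(18/367) = +1 → QR.
(44/367) = -1 → non-residue.
(64/367) = +1 → QR.
(295/367) = -1 → non-residue.
(315/367) = -1 → non-residue.
(355/367) = +1 → QR.
Total quadratic residues among the 6: 3.

3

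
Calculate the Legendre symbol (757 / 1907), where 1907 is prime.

1

Reciprocity: 757 ≡ 1 and 1907 ≡ 3 (mod 4), so (757/1907) = +(1907/757).
Reduce top mod 757: now compute (393/757).
Reciprocity: 393 ≡ 1 and 757 ≡ 1 (mod 4), so (393/757) = +(757/393).
Reduce top mod 393: now compute (364/393).
Pull out 2^2: since 393 ≡ 1 (mod 8), (2/393) = +1, so (2/393)^2 = +1.
Reciprocity: 91 ≡ 3 and 393 ≡ 1 (mod 4), so (91/393) = +(393/91).
Reduce top mod 91: now compute (29/91).
Reciprocity: 29 ≡ 1 and 91 ≡ 3 (mod 4), so (29/91) = +(91/29).
Reduce top mod 29: now compute (4/29).
Pull out 2^2: since 29 ≡ 5 (mod 8), (2/29) = -1, so (2/29)^2 = +1.
Reached (1/29) = 1. Collecting the sign flips along the way, the symbol is +1.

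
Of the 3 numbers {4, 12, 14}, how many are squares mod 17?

(4/17) = +1 → QR.
(12/17) = -1 → non-residue.
(14/17) = -1 → non-residue.
Total quadratic residues among the 3: 1.

1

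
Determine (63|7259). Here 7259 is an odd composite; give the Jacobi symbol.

0

Reciprocity: 63 ≡ 3 and 7259 ≡ 3 (mod 4), so (63/7259) = −(7259/63).
Reduce top mod 63: now compute (14/63).
Pull out 2: since 63 ≡ 7 (mod 8), (2/63) = +1.
Reciprocity: 7 ≡ 3 and 63 ≡ 3 (mod 4), so (7/63) = −(63/7).
Reduce top mod 7: now compute (0/7).
Top reduces to 0: gcd > 1, so the symbol is 0.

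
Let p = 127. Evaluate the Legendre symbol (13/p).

Euler's criterion: (13/127) ≡ 13^63 (mod 127).
13^2 ≡ 42 (mod 127)
13^4 ≡ 113 (mod 127)
13^8 ≡ 69 (mod 127)
13^16 ≡ 62 (mod 127)
13^32 ≡ 34 (mod 127)
13^63 = 13^(32+16+8+4+2+1) ≡ 1 (mod 127).
Result is 1, so (13/127) = 1.

1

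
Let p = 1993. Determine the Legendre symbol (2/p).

Pull out 2: since 1993 ≡ 1 (mod 8), (2/1993) = +1.
Reached (1/1993) = 1. Collecting the sign flips along the way, the symbol is +1.

1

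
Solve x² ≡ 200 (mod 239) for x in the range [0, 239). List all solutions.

34, 205

Since 239 ≡ 3 (mod 4), a square root of 200 is 200^((239+1)/4) = 200^60 mod 239.
Repeated squaring: 200^2≡87, 200^4≡160, 200^8≡27, 200^16≡12, 200^32≡144 (mod 239).
200^60 = 200^(32+16+8+4) ≡ 34 (mod 239).
Check: 34² = 1156 ≡ 200 (mod 239). The two roots are 34 and 205.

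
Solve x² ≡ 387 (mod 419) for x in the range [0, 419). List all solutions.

Since 419 ≡ 3 (mod 4), a square root of 387 is 387^((419+1)/4) = 387^105 mod 419.
Repeated squaring: 387^2≡186, 387^4≡238, 387^8≡79, 387^16≡375, 387^32≡260, 387^64≡141 (mod 419).
387^105 = 387^(64+32+8+1) ≡ 35 (mod 419).
Check: 35² = 1225 ≡ 387 (mod 419). The two roots are 35 and 384.

35, 384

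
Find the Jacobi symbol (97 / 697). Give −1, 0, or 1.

1

Reciprocity: 97 ≡ 1 and 697 ≡ 1 (mod 4), so (97/697) = +(697/97).
Reduce top mod 97: now compute (18/97).
Pull out 2: since 97 ≡ 1 (mod 8), (2/97) = +1.
Reciprocity: 9 ≡ 1 and 97 ≡ 1 (mod 4), so (9/97) = +(97/9).
Reduce top mod 9: now compute (7/9).
Reciprocity: 7 ≡ 3 and 9 ≡ 1 (mod 4), so (7/9) = +(9/7).
Reduce top mod 7: now compute (2/7).
Pull out 2: since 7 ≡ 7 (mod 8), (2/7) = +1.
Reached (1/7) = 1. Collecting the sign flips along the way, the symbol is +1.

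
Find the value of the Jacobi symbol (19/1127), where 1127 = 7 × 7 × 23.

-1

Reciprocity: 19 ≡ 3 and 1127 ≡ 3 (mod 4), so (19/1127) = −(1127/19).
Reduce top mod 19: now compute (6/19).
Pull out 2: since 19 ≡ 3 (mod 8), (2/19) = -1.
Reciprocity: 3 ≡ 3 and 19 ≡ 3 (mod 4), so (3/19) = −(19/3).
Reduce top mod 3: now compute (1/3).
Reached (1/3) = 1. Collecting the sign flips along the way, the symbol is -1.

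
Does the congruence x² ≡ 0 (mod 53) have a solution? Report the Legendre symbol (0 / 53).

Top reduces to 0: gcd > 1, so the symbol is 0.

0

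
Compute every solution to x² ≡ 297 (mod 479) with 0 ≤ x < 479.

Since 479 ≡ 3 (mod 4), a square root of 297 is 297^((479+1)/4) = 297^120 mod 479.
Repeated squaring: 297^2≡73, 297^4≡60, 297^8≡247, 297^16≡176, 297^32≡320, 297^64≡373 (mod 479).
297^120 = 297^(64+32+16+8) ≡ 125 (mod 479).
Check: 125² = 15625 ≡ 297 (mod 479). The two roots are 125 and 354.

125, 354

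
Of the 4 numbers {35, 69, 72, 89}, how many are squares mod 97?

(35/97) = +1 → QR.
(69/97) = -1 → non-residue.
(72/97) = +1 → QR.
(89/97) = +1 → QR.
Total quadratic residues among the 4: 3.

3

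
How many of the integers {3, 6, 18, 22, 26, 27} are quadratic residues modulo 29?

2

(3/29) = -1 → non-residue.
(6/29) = +1 → QR.
(18/29) = -1 → non-residue.
(22/29) = +1 → QR.
(26/29) = -1 → non-residue.
(27/29) = -1 → non-residue.
Total quadratic residues among the 6: 2.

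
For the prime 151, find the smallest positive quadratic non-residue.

(2/151) = +1, so 2 is a residue.
(3/151) = −1, so 3 is the smallest positive non-residue mod 151.

3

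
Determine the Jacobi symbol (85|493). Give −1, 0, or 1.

Reciprocity: 85 ≡ 1 and 493 ≡ 1 (mod 4), so (85/493) = +(493/85).
Reduce top mod 85: now compute (68/85).
Pull out 2^2: since 85 ≡ 5 (mod 8), (2/85) = -1, so (2/85)^2 = +1.
Reciprocity: 17 ≡ 1 and 85 ≡ 1 (mod 4), so (17/85) = +(85/17).
Reduce top mod 17: now compute (0/17).
Top reduces to 0: gcd > 1, so the symbol is 0.

0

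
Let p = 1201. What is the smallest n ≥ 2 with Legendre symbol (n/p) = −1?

11

(2/1201) = +1, so 2 is a residue.
(3/1201) = +1, so 3 is a residue.
(4/1201) = +1, so 4 is a residue.
(5/1201) = +1, so 5 is a residue.
(6/1201) = +1, so 6 is a residue.
(7/1201) = +1, so 7 is a residue.
(8/1201) = +1, so 8 is a residue.
(9/1201) = +1, so 9 is a residue.
(10/1201) = +1, so 10 is a residue.
(11/1201) = −1, so 11 is the smallest positive non-residue mod 1201.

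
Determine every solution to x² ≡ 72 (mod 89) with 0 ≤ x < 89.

28, 61

89 ≡ 1 (mod 4), so we find a root by search.
Trying successive values, 28² = 784 ≡ 72 (mod 89). The other root is 89 − 28 = 61.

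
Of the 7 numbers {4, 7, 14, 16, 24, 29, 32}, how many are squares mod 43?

(4/43) = +1 → QR.
(7/43) = -1 → non-residue.
(14/43) = +1 → QR.
(16/43) = +1 → QR.
(24/43) = +1 → QR.
(29/43) = -1 → non-residue.
(32/43) = -1 → non-residue.
Total quadratic residues among the 7: 4.

4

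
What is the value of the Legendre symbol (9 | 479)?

Euler's criterion: (9/479) ≡ 9^239 (mod 479).
9^2 ≡ 81 (mod 479)
9^4 ≡ 334 (mod 479)
9^8 ≡ 428 (mod 479)
9^16 ≡ 206 (mod 479)
9^32 ≡ 284 (mod 479)
9^64 ≡ 184 (mod 479)
9^128 ≡ 326 (mod 479)
9^239 = 9^(128+64+32+8+4+2+1) ≡ 1 (mod 479).
Result is 1, so (9/479) = 1.

1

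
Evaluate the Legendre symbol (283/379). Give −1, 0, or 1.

-1

Reciprocity: 283 ≡ 3 and 379 ≡ 3 (mod 4), so (283/379) = −(379/283).
Reduce top mod 283: now compute (96/283).
Pull out 2^5: since 283 ≡ 3 (mod 8), (2/283) = -1, so (2/283)^5 = -1.
Reciprocity: 3 ≡ 3 and 283 ≡ 3 (mod 4), so (3/283) = −(283/3).
Reduce top mod 3: now compute (1/3).
Reached (1/3) = 1. Collecting the sign flips along the way, the symbol is -1.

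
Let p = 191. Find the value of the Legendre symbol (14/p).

-1

Pull out 2: since 191 ≡ 7 (mod 8), (2/191) = +1.
Reciprocity: 7 ≡ 3 and 191 ≡ 3 (mod 4), so (7/191) = −(191/7).
Reduce top mod 7: now compute (2/7).
Pull out 2: since 7 ≡ 7 (mod 8), (2/7) = +1.
Reached (1/7) = 1. Collecting the sign flips along the way, the symbol is -1.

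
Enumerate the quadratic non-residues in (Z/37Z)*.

Square k = 1,…,18 (k and 37−k give the same square):
1²=1, 2²=4, 3²=9, 4²=16, 5²=25, 6²=36, 7²≡12, 8²≡27, 9²≡7, 10²≡26, 11²≡10, 12²≡33, 13²≡21, 14²≡11, 15²≡3, 16²≡34, 17²≡30, 18²≡28 (mod 37).
The residues are {1, 3, 4, 7, 9, 10, 11, 12, 16, 21, 25, 26, 27, 28, 30, 33, 34, 36}; the non-residues are the remaining 18 nonzero classes.

2, 5, 6, 8, 13, 14, 15, 17, 18, 19, 20, 22, 23, 24, 29, 31, 32, 35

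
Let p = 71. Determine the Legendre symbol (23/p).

Reciprocity: 23 ≡ 3 and 71 ≡ 3 (mod 4), so (23/71) = −(71/23).
Reduce top mod 23: now compute (2/23).
Pull out 2: since 23 ≡ 7 (mod 8), (2/23) = +1.
Reached (1/23) = 1. Collecting the sign flips along the way, the symbol is -1.

-1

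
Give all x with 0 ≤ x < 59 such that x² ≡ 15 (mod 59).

Since 59 ≡ 3 (mod 4), a square root of 15 is 15^((59+1)/4) = 15^15 mod 59.
Repeated squaring: 15^2≡48, 15^4≡3, 15^8≡9 (mod 59).
15^15 = 15^(8+4+2+1) ≡ 29 (mod 59).
Check: 29² = 841 ≡ 15 (mod 59). The two roots are 29 and 30.

29, 30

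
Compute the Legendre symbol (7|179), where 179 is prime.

-1

Reciprocity: 7 ≡ 3 and 179 ≡ 3 (mod 4), so (7/179) = −(179/7).
Reduce top mod 7: now compute (4/7).
Pull out 2^2: since 7 ≡ 7 (mod 8), (2/7) = +1, so (2/7)^2 = +1.
Reached (1/7) = 1. Collecting the sign flips along the way, the symbol is -1.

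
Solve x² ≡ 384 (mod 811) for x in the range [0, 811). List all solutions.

374, 437

Since 811 ≡ 3 (mod 4), a square root of 384 is 384^((811+1)/4) = 384^203 mod 811.
Repeated squaring: 384^2≡665, 384^4≡230, 384^8≡185, 384^16≡163, 384^32≡617, 384^64≡330, 384^128≡226 (mod 811).
384^203 = 384^(128+64+8+2+1) ≡ 374 (mod 811).
Check: 374² = 139876 ≡ 384 (mod 811). The two roots are 374 and 437.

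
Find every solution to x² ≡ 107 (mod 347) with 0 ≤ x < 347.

Since 347 ≡ 3 (mod 4), a square root of 107 is 107^((347+1)/4) = 107^87 mod 347.
Repeated squaring: 107^2≡345, 107^4≡4, 107^8≡16, 107^16≡256, 107^32≡300, 107^64≡127 (mod 347).
107^87 = 107^(64+16+4+2+1) ≡ 169 (mod 347).
Check: 169² = 28561 ≡ 107 (mod 347). The two roots are 169 and 178.

169, 178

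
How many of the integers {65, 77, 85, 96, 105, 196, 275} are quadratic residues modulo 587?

2

(65/587) = +1 → QR.
(77/587) = -1 → non-residue.
(85/587) = -1 → non-residue.
(96/587) = -1 → non-residue.
(105/587) = -1 → non-residue.
(196/587) = +1 → QR.
(275/587) = -1 → non-residue.
Total quadratic residues among the 7: 2.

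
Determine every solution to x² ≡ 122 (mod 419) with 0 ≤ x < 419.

Since 419 ≡ 3 (mod 4), a square root of 122 is 122^((419+1)/4) = 122^105 mod 419.
Repeated squaring: 122^2≡219, 122^4≡195, 122^8≡315, 122^16≡341, 122^32≡218, 122^64≡177 (mod 419).
122^105 = 122^(64+32+8+1) ≡ 125 (mod 419).
Check: 125² = 15625 ≡ 122 (mod 419). The two roots are 125 and 294.

125, 294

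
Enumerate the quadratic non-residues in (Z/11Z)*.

2 6 7 8 10

Square k = 1,…,5 (k and 11−k give the same square):
1²=1, 2²=4, 3²=9, 4²≡5, 5²≡3 (mod 11).
The residues are {1, 3, 4, 5, 9}; the non-residues are the remaining 5 nonzero classes.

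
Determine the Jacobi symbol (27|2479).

Reciprocity: 27 ≡ 3 and 2479 ≡ 3 (mod 4), so (27/2479) = −(2479/27).
Reduce top mod 27: now compute (22/27).
Pull out 2: since 27 ≡ 3 (mod 8), (2/27) = -1.
Reciprocity: 11 ≡ 3 and 27 ≡ 3 (mod 4), so (11/27) = −(27/11).
Reduce top mod 11: now compute (5/11).
Reciprocity: 5 ≡ 1 and 11 ≡ 3 (mod 4), so (5/11) = +(11/5).
Reduce top mod 5: now compute (1/5).
Reached (1/5) = 1. Collecting the sign flips along the way, the symbol is -1.

-1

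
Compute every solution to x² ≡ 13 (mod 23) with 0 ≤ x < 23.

Since 23 ≡ 3 (mod 4), a square root of 13 is 13^((23+1)/4) = 13^6 mod 23.
Repeated squaring: 13^2≡8, 13^4≡18 (mod 23).
13^6 = 13^(4+2) ≡ 6 (mod 23).
Check: 6² = 36 ≡ 13 (mod 23). The two roots are 6 and 17.

6, 17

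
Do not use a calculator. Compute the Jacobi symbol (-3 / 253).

1

First reduce: -3 ≡ 250 (mod 253).
Pull out 2: since 253 ≡ 5 (mod 8), (2/253) = -1.
Reciprocity: 125 ≡ 1 and 253 ≡ 1 (mod 4), so (125/253) = +(253/125).
Reduce top mod 125: now compute (3/125).
Reciprocity: 3 ≡ 3 and 125 ≡ 1 (mod 4), so (3/125) = +(125/3).
Reduce top mod 3: now compute (2/3).
Pull out 2: since 3 ≡ 3 (mod 8), (2/3) = -1.
Reached (1/3) = 1. Collecting the sign flips along the way, the symbol is +1.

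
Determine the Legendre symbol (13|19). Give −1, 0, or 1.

-1

Euler's criterion: (13/19) ≡ 13^9 (mod 19).
13^2 ≡ 17 (mod 19)
13^4 ≡ 4 (mod 19)
13^8 ≡ 16 (mod 19)
13^9 = 13^(8+1) ≡ 18 (mod 19).
Result is 18 ≡ −1, so (13/19) = −1.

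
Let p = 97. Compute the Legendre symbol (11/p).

Euler's criterion: (11/97) ≡ 11^48 (mod 97).
11^2 ≡ 24 (mod 97)
11^4 ≡ 91 (mod 97)
11^8 ≡ 36 (mod 97)
11^16 ≡ 35 (mod 97)
11^32 ≡ 61 (mod 97)
11^48 = 11^(32+16) ≡ 1 (mod 97).
Result is 1, so (11/97) = 1.

1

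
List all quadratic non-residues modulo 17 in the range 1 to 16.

Square k = 1,…,8 (k and 17−k give the same square):
1²=1, 2²=4, 3²=9, 4²=16, 5²≡8, 6²≡2, 7²≡15, 8²≡13 (mod 17).
The residues are {1, 2, 4, 8, 9, 13, 15, 16}; the non-residues are the remaining 8 nonzero classes.

3, 5, 6, 7, 10, 11, 12, 14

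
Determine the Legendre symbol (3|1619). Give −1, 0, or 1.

1

Reciprocity: 3 ≡ 3 and 1619 ≡ 3 (mod 4), so (3/1619) = −(1619/3).
Reduce top mod 3: now compute (2/3).
Pull out 2: since 3 ≡ 3 (mod 8), (2/3) = -1.
Reached (1/3) = 1. Collecting the sign flips along the way, the symbol is +1.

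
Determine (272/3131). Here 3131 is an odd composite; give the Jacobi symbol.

Pull out 2^4: since 3131 ≡ 3 (mod 8), (2/3131) = -1, so (2/3131)^4 = +1.
Reciprocity: 17 ≡ 1 and 3131 ≡ 3 (mod 4), so (17/3131) = +(3131/17).
Reduce top mod 17: now compute (3/17).
Reciprocity: 3 ≡ 3 and 17 ≡ 1 (mod 4), so (3/17) = +(17/3).
Reduce top mod 3: now compute (2/3).
Pull out 2: since 3 ≡ 3 (mod 8), (2/3) = -1.
Reached (1/3) = 1. Collecting the sign flips along the way, the symbol is -1.

-1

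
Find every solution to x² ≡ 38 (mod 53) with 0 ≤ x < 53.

12, 41

53 ≡ 1 (mod 4), so we find a root by search.
Trying successive values, 12² = 144 ≡ 38 (mod 53). The other root is 53 − 12 = 41.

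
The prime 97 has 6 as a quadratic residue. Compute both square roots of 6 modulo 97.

43, 54

97 ≡ 1 (mod 4), so we find a root by search.
Trying successive values, 43² = 1849 ≡ 6 (mod 97). The other root is 97 − 43 = 54.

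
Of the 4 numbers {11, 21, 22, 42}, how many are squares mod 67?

(11/67) = -1 → non-residue.
(21/67) = +1 → QR.
(22/67) = +1 → QR.
(42/67) = -1 → non-residue.
Total quadratic residues among the 4: 2.

2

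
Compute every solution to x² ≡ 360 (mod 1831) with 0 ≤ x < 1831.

239, 1592

Since 1831 ≡ 3 (mod 4), a square root of 360 is 360^((1831+1)/4) = 360^458 mod 1831.
Repeated squaring: 360^2≡1430, 360^4≡1504, 360^8≡731, 360^16≡1540, 360^32≡455, 360^64≡122, 360^128≡236, 360^256≡766 (mod 1831).
360^458 = 360^(256+128+64+8+2) ≡ 239 (mod 1831).
Check: 239² = 57121 ≡ 360 (mod 1831). The two roots are 239 and 1592.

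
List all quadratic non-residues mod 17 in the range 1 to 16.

3,5,6,7,10,11,12,14

Square k = 1,…,8 (k and 17−k give the same square):
1²=1, 2²=4, 3²=9, 4²=16, 5²≡8, 6²≡2, 7²≡15, 8²≡13 (mod 17).
The residues are {1, 2, 4, 8, 9, 13, 15, 16}; the non-residues are the remaining 8 nonzero classes.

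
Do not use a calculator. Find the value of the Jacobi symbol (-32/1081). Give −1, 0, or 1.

1

First reduce: -32 ≡ 1049 (mod 1081).
Reciprocity: 1049 ≡ 1 and 1081 ≡ 1 (mod 4), so (1049/1081) = +(1081/1049).
Reduce top mod 1049: now compute (32/1049).
Pull out 2^5: since 1049 ≡ 1 (mod 8), (2/1049) = +1, so (2/1049)^5 = +1.
Reached (1/1049) = 1. Collecting the sign flips along the way, the symbol is +1.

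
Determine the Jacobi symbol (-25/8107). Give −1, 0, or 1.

-1

First reduce: -25 ≡ 8082 (mod 8107).
Pull out 2: since 8107 ≡ 3 (mod 8), (2/8107) = -1.
Reciprocity: 4041 ≡ 1 and 8107 ≡ 3 (mod 4), so (4041/8107) = +(8107/4041).
Reduce top mod 4041: now compute (25/4041).
Reciprocity: 25 ≡ 1 and 4041 ≡ 1 (mod 4), so (25/4041) = +(4041/25).
Reduce top mod 25: now compute (16/25).
Pull out 2^4: since 25 ≡ 1 (mod 8), (2/25) = +1, so (2/25)^4 = +1.
Reached (1/25) = 1. Collecting the sign flips along the way, the symbol is -1.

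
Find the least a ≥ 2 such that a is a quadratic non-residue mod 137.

3

(2/137) = +1, so 2 is a residue.
(3/137) = −1, so 3 is the smallest positive non-residue mod 137.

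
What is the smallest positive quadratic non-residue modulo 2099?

(2/2099) = −1, so 2 is the smallest positive non-residue mod 2099.

2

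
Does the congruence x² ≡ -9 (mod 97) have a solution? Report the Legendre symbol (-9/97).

First reduce: -9 ≡ 88 (mod 97).
Pull out 2^3: since 97 ≡ 1 (mod 8), (2/97) = +1, so (2/97)^3 = +1.
Reciprocity: 11 ≡ 3 and 97 ≡ 1 (mod 4), so (11/97) = +(97/11).
Reduce top mod 11: now compute (9/11).
Reciprocity: 9 ≡ 1 and 11 ≡ 3 (mod 4), so (9/11) = +(11/9).
Reduce top mod 9: now compute (2/9).
Pull out 2: since 9 ≡ 1 (mod 8), (2/9) = +1.
Reached (1/9) = 1. Collecting the sign flips along the way, the symbol is +1.

1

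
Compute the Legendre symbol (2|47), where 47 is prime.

Pull out 2: since 47 ≡ 7 (mod 8), (2/47) = +1.
Reached (1/47) = 1. Collecting the sign flips along the way, the symbol is +1.

1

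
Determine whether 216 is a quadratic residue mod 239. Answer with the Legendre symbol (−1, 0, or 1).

1

Pull out 2^3: since 239 ≡ 7 (mod 8), (2/239) = +1, so (2/239)^3 = +1.
Reciprocity: 27 ≡ 3 and 239 ≡ 3 (mod 4), so (27/239) = −(239/27).
Reduce top mod 27: now compute (23/27).
Reciprocity: 23 ≡ 3 and 27 ≡ 3 (mod 4), so (23/27) = −(27/23).
Reduce top mod 23: now compute (4/23).
Pull out 2^2: since 23 ≡ 7 (mod 8), (2/23) = +1, so (2/23)^2 = +1.
Reached (1/23) = 1. Collecting the sign flips along the way, the symbol is +1.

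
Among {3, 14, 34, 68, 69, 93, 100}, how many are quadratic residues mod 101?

(3/101) = -1 → non-residue.
(14/101) = +1 → QR.
(34/101) = -1 → non-residue.
(68/101) = +1 → QR.
(69/101) = -1 → non-residue.
(93/101) = -1 → non-residue.
(100/101) = +1 → QR.
Total quadratic residues among the 7: 3.

3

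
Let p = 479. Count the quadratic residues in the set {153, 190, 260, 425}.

(153/479) = -1 → non-residue.
(190/479) = -1 → non-residue.
(260/479) = -1 → non-residue.
(425/479) = -1 → non-residue.
Total quadratic residues among the 4: 0.

0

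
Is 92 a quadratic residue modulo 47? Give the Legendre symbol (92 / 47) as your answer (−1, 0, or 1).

First reduce: 92 ≡ 45 (mod 47).
Reciprocity: 45 ≡ 1 and 47 ≡ 3 (mod 4), so (45/47) = +(47/45).
Reduce top mod 45: now compute (2/45).
Pull out 2: since 45 ≡ 5 (mod 8), (2/45) = -1.
Reached (1/45) = 1. Collecting the sign flips along the way, the symbol is -1.

-1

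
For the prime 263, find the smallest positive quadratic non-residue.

(2/263) = +1, so 2 is a residue.
(3/263) = +1, so 3 is a residue.
(4/263) = +1, so 4 is a residue.
(5/263) = −1, so 5 is the smallest positive non-residue mod 263.

5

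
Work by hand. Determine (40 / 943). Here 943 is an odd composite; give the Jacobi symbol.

-1

Pull out 2^3: since 943 ≡ 7 (mod 8), (2/943) = +1, so (2/943)^3 = +1.
Reciprocity: 5 ≡ 1 and 943 ≡ 3 (mod 4), so (5/943) = +(943/5).
Reduce top mod 5: now compute (3/5).
Reciprocity: 3 ≡ 3 and 5 ≡ 1 (mod 4), so (3/5) = +(5/3).
Reduce top mod 3: now compute (2/3).
Pull out 2: since 3 ≡ 3 (mod 8), (2/3) = -1.
Reached (1/3) = 1. Collecting the sign flips along the way, the symbol is -1.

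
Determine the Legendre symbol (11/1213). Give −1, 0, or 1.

Reciprocity: 11 ≡ 3 and 1213 ≡ 1 (mod 4), so (11/1213) = +(1213/11).
Reduce top mod 11: now compute (3/11).
Reciprocity: 3 ≡ 3 and 11 ≡ 3 (mod 4), so (3/11) = −(11/3).
Reduce top mod 3: now compute (2/3).
Pull out 2: since 3 ≡ 3 (mod 8), (2/3) = -1.
Reached (1/3) = 1. Collecting the sign flips along the way, the symbol is +1.

1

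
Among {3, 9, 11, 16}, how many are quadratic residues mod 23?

(3/23) = +1 → QR.
(9/23) = +1 → QR.
(11/23) = -1 → non-residue.
(16/23) = +1 → QR.
Total quadratic residues among the 4: 3.

3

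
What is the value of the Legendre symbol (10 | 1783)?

Pull out 2: since 1783 ≡ 7 (mod 8), (2/1783) = +1.
Reciprocity: 5 ≡ 1 and 1783 ≡ 3 (mod 4), so (5/1783) = +(1783/5).
Reduce top mod 5: now compute (3/5).
Reciprocity: 3 ≡ 3 and 5 ≡ 1 (mod 4), so (3/5) = +(5/3).
Reduce top mod 3: now compute (2/3).
Pull out 2: since 3 ≡ 3 (mod 8), (2/3) = -1.
Reached (1/3) = 1. Collecting the sign flips along the way, the symbol is -1.

-1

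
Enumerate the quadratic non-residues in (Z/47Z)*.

5,10,11,13,15,19,20,22,23,26,29,30,31,33,35,38,39,40,41,43,44,45,46

Square k = 1,…,23 (k and 47−k give the same square):
1²=1, 2²=4, 3²=9, 4²=16, 5²=25, 6²=36, 7²≡2, 8²≡17, 9²≡34, 10²≡6, 11²≡27, 12²≡3, 13²≡28, 14²≡8, 15²≡37, 16²≡21, 17²≡7, 18²≡42, 19²≡32, 20²≡24, 21²≡18, 22²≡14, 23²≡12 (mod 47).
The residues are {1, 2, 3, 4, 6, 7, 8, 9, 12, 14, 16, 17, 18, 21, 24, 25, 27, 28, 32, 34, 36, 37, 42}; the non-residues are the remaining 23 nonzero classes.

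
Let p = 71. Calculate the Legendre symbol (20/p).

Euler's criterion: (20/71) ≡ 20^35 (mod 71).
20^2 ≡ 45 (mod 71)
20^4 ≡ 37 (mod 71)
20^8 ≡ 20 (mod 71)
20^16 ≡ 45 (mod 71)
20^32 ≡ 37 (mod 71)
20^35 = 20^(32+2+1) ≡ 1 (mod 71).
Result is 1, so (20/71) = 1.

1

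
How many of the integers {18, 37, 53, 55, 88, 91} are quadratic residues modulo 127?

(18/127) = +1 → QR.
(37/127) = +1 → QR.
(53/127) = -1 → non-residue.
(55/127) = -1 → non-residue.
(88/127) = +1 → QR.
(91/127) = -1 → non-residue.
Total quadratic residues among the 6: 3.

3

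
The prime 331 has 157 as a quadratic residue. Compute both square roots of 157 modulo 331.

56, 275

Since 331 ≡ 3 (mod 4), a square root of 157 is 157^((331+1)/4) = 157^83 mod 331.
Repeated squaring: 157^2≡155, 157^4≡193, 157^8≡177, 157^16≡215, 157^32≡216, 157^64≡316 (mod 331).
157^83 = 157^(64+16+2+1) ≡ 56 (mod 331).
Check: 56² = 3136 ≡ 157 (mod 331). The two roots are 56 and 275.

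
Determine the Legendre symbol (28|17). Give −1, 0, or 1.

First reduce: 28 ≡ 11 (mod 17).
Reciprocity: 11 ≡ 3 and 17 ≡ 1 (mod 4), so (11/17) = +(17/11).
Reduce top mod 11: now compute (6/11).
Pull out 2: since 11 ≡ 3 (mod 8), (2/11) = -1.
Reciprocity: 3 ≡ 3 and 11 ≡ 3 (mod 4), so (3/11) = −(11/3).
Reduce top mod 3: now compute (2/3).
Pull out 2: since 3 ≡ 3 (mod 8), (2/3) = -1.
Reached (1/3) = 1. Collecting the sign flips along the way, the symbol is -1.

-1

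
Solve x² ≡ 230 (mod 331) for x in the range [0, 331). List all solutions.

94, 237

Since 331 ≡ 3 (mod 4), a square root of 230 is 230^((331+1)/4) = 230^83 mod 331.
Repeated squaring: 230^2≡271, 230^4≡290, 230^8≡26, 230^16≡14, 230^32≡196, 230^64≡20 (mod 331).
230^83 = 230^(64+16+2+1) ≡ 94 (mod 331).
Check: 94² = 8836 ≡ 230 (mod 331). The two roots are 94 and 237.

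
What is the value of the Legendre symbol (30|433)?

Pull out 2: since 433 ≡ 1 (mod 8), (2/433) = +1.
Reciprocity: 15 ≡ 3 and 433 ≡ 1 (mod 4), so (15/433) = +(433/15).
Reduce top mod 15: now compute (13/15).
Reciprocity: 13 ≡ 1 and 15 ≡ 3 (mod 4), so (13/15) = +(15/13).
Reduce top mod 13: now compute (2/13).
Pull out 2: since 13 ≡ 5 (mod 8), (2/13) = -1.
Reached (1/13) = 1. Collecting the sign flips along the way, the symbol is -1.

-1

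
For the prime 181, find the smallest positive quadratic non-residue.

(2/181) = −1, so 2 is the smallest positive non-residue mod 181.

2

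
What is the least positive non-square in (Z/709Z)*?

(2/709) = −1, so 2 is the smallest positive non-residue mod 709.

2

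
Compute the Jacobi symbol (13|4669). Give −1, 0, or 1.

Reciprocity: 13 ≡ 1 and 4669 ≡ 1 (mod 4), so (13/4669) = +(4669/13).
Reduce top mod 13: now compute (2/13).
Pull out 2: since 13 ≡ 5 (mod 8), (2/13) = -1.
Reached (1/13) = 1. Collecting the sign flips along the way, the symbol is -1.

-1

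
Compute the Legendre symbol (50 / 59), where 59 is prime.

Euler's criterion: (50/59) ≡ 50^29 (mod 59).
50^2 ≡ 22 (mod 59)
50^4 ≡ 12 (mod 59)
50^8 ≡ 26 (mod 59)
50^16 ≡ 27 (mod 59)
50^29 = 50^(16+8+4+1) ≡ 58 (mod 59).
Result is 58 ≡ −1, so (50/59) = −1.

-1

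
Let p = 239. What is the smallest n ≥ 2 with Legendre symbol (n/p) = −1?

7

(2/239) = +1, so 2 is a residue.
(3/239) = +1, so 3 is a residue.
(4/239) = +1, so 4 is a residue.
(5/239) = +1, so 5 is a residue.
(6/239) = +1, so 6 is a residue.
(7/239) = −1, so 7 is the smallest positive non-residue mod 239.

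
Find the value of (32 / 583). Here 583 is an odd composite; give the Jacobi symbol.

1

Pull out 2^5: since 583 ≡ 7 (mod 8), (2/583) = +1, so (2/583)^5 = +1.
Reached (1/583) = 1. Collecting the sign flips along the way, the symbol is +1.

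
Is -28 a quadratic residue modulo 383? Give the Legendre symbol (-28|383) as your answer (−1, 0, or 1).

First reduce: -28 ≡ 355 (mod 383).
Reciprocity: 355 ≡ 3 and 383 ≡ 3 (mod 4), so (355/383) = −(383/355).
Reduce top mod 355: now compute (28/355).
Pull out 2^2: since 355 ≡ 3 (mod 8), (2/355) = -1, so (2/355)^2 = +1.
Reciprocity: 7 ≡ 3 and 355 ≡ 3 (mod 4), so (7/355) = −(355/7).
Reduce top mod 7: now compute (5/7).
Reciprocity: 5 ≡ 1 and 7 ≡ 3 (mod 4), so (5/7) = +(7/5).
Reduce top mod 5: now compute (2/5).
Pull out 2: since 5 ≡ 5 (mod 8), (2/5) = -1.
Reached (1/5) = 1. Collecting the sign flips along the way, the symbol is -1.

-1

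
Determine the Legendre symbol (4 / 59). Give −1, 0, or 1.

Pull out 2^2: since 59 ≡ 3 (mod 8), (2/59) = -1, so (2/59)^2 = +1.
Reached (1/59) = 1. Collecting the sign flips along the way, the symbol is +1.

1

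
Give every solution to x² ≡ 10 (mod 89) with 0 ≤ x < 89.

30, 59

89 ≡ 1 (mod 4), so we find a root by search.
Trying successive values, 30² = 900 ≡ 10 (mod 89). The other root is 89 − 30 = 59.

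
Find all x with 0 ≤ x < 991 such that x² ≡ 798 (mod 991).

Since 991 ≡ 3 (mod 4), a square root of 798 is 798^((991+1)/4) = 798^248 mod 991.
Repeated squaring: 798^2≡582, 798^4≡793, 798^8≡555, 798^16≡815, 798^32≡255, 798^64≡610, 798^128≡475 (mod 991).
798^248 = 798^(128+64+32+16+8) ≡ 844 (mod 991).
Check: 844² = 712336 ≡ 798 (mod 991). The two roots are 147 and 844.

147, 844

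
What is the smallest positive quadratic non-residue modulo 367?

(2/367) = +1, so 2 is a residue.
(3/367) = −1, so 3 is the smallest positive non-residue mod 367.

3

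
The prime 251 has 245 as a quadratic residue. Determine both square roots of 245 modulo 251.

Since 251 ≡ 3 (mod 4), a square root of 245 is 245^((251+1)/4) = 245^63 mod 251.
Repeated squaring: 245^2≡36, 245^4≡41, 245^8≡175, 245^16≡3, 245^32≡9 (mod 251).
245^63 = 245^(32+16+8+4+2+1) ≡ 112 (mod 251).
Check: 112² = 12544 ≡ 245 (mod 251). The two roots are 112 and 139.

112, 139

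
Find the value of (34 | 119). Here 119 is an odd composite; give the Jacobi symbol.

Pull out 2: since 119 ≡ 7 (mod 8), (2/119) = +1.
Reciprocity: 17 ≡ 1 and 119 ≡ 3 (mod 4), so (17/119) = +(119/17).
Reduce top mod 17: now compute (0/17).
Top reduces to 0: gcd > 1, so the symbol is 0.

0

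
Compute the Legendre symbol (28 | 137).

1

Euler's criterion: (28/137) ≡ 28^68 (mod 137).
28^2 ≡ 99 (mod 137)
28^4 ≡ 74 (mod 137)
28^8 ≡ 133 (mod 137)
28^16 ≡ 16 (mod 137)
28^32 ≡ 119 (mod 137)
28^64 ≡ 50 (mod 137)
28^68 = 28^(64+4) ≡ 1 (mod 137).
Result is 1, so (28/137) = 1.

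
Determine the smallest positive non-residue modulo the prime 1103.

5

(2/1103) = +1, so 2 is a residue.
(3/1103) = +1, so 3 is a residue.
(4/1103) = +1, so 4 is a residue.
(5/1103) = −1, so 5 is the smallest positive non-residue mod 1103.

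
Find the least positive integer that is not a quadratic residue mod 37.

(2/37) = −1, so 2 is the smallest positive non-residue mod 37.

2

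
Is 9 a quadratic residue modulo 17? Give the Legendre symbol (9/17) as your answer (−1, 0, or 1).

Reciprocity: 9 ≡ 1 and 17 ≡ 1 (mod 4), so (9/17) = +(17/9).
Reduce top mod 9: now compute (8/9).
Pull out 2^3: since 9 ≡ 1 (mod 8), (2/9) = +1, so (2/9)^3 = +1.
Reached (1/9) = 1. Collecting the sign flips along the way, the symbol is +1.

1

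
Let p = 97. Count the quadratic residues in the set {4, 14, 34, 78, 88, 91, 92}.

3

(4/97) = +1 → QR.
(14/97) = -1 → non-residue.
(34/97) = -1 → non-residue.
(78/97) = -1 → non-residue.
(88/97) = +1 → QR.
(91/97) = +1 → QR.
(92/97) = -1 → non-residue.
Total quadratic residues among the 7: 3.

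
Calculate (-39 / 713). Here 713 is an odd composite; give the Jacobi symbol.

First reduce: -39 ≡ 674 (mod 713).
Pull out 2: since 713 ≡ 1 (mod 8), (2/713) = +1.
Reciprocity: 337 ≡ 1 and 713 ≡ 1 (mod 4), so (337/713) = +(713/337).
Reduce top mod 337: now compute (39/337).
Reciprocity: 39 ≡ 3 and 337 ≡ 1 (mod 4), so (39/337) = +(337/39).
Reduce top mod 39: now compute (25/39).
Reciprocity: 25 ≡ 1 and 39 ≡ 3 (mod 4), so (25/39) = +(39/25).
Reduce top mod 25: now compute (14/25).
Pull out 2: since 25 ≡ 1 (mod 8), (2/25) = +1.
Reciprocity: 7 ≡ 3 and 25 ≡ 1 (mod 4), so (7/25) = +(25/7).
Reduce top mod 7: now compute (4/7).
Pull out 2^2: since 7 ≡ 7 (mod 8), (2/7) = +1, so (2/7)^2 = +1.
Reached (1/7) = 1. Collecting the sign flips along the way, the symbol is +1.

1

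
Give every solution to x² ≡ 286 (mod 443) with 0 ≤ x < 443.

Since 443 ≡ 3 (mod 4), a square root of 286 is 286^((443+1)/4) = 286^111 mod 443.
Repeated squaring: 286^2≡284, 286^4≡30, 286^8≡14, 286^16≡196, 286^32≡318, 286^64≡120 (mod 443).
286^111 = 286^(64+32+8+4+2+1) ≡ 27 (mod 443).
Check: 27² = 729 ≡ 286 (mod 443). The two roots are 27 and 416.

27, 416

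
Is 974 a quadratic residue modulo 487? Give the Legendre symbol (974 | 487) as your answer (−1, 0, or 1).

0

First reduce: 974 ≡ 0 (mod 487).
Top reduces to 0: gcd > 1, so the symbol is 0.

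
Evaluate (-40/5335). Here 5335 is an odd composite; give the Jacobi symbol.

First reduce: -40 ≡ 5295 (mod 5335).
Reciprocity: 5295 ≡ 3 and 5335 ≡ 3 (mod 4), so (5295/5335) = −(5335/5295).
Reduce top mod 5295: now compute (40/5295).
Pull out 2^3: since 5295 ≡ 7 (mod 8), (2/5295) = +1, so (2/5295)^3 = +1.
Reciprocity: 5 ≡ 1 and 5295 ≡ 3 (mod 4), so (5/5295) = +(5295/5).
Reduce top mod 5: now compute (0/5).
Top reduces to 0: gcd > 1, so the symbol is 0.

0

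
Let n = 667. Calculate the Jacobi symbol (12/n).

-1

Pull out 2^2: since 667 ≡ 3 (mod 8), (2/667) = -1, so (2/667)^2 = +1.
Reciprocity: 3 ≡ 3 and 667 ≡ 3 (mod 4), so (3/667) = −(667/3).
Reduce top mod 3: now compute (1/3).
Reached (1/3) = 1. Collecting the sign flips along the way, the symbol is -1.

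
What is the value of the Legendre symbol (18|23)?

Pull out 2: since 23 ≡ 7 (mod 8), (2/23) = +1.
Reciprocity: 9 ≡ 1 and 23 ≡ 3 (mod 4), so (9/23) = +(23/9).
Reduce top mod 9: now compute (5/9).
Reciprocity: 5 ≡ 1 and 9 ≡ 1 (mod 4), so (5/9) = +(9/5).
Reduce top mod 5: now compute (4/5).
Pull out 2^2: since 5 ≡ 5 (mod 8), (2/5) = -1, so (2/5)^2 = +1.
Reached (1/5) = 1. Collecting the sign flips along the way, the symbol is +1.

1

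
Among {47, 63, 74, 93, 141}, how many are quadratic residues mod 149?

(47/149) = +1 → QR.
(63/149) = +1 → QR.
(74/149) = -1 → non-residue.
(93/149) = -1 → non-residue.
(141/149) = -1 → non-residue.
Total quadratic residues among the 5: 2.

2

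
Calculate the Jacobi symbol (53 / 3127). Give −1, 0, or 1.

0

Reciprocity: 53 ≡ 1 and 3127 ≡ 3 (mod 4), so (53/3127) = +(3127/53).
Reduce top mod 53: now compute (0/53).
Top reduces to 0: gcd > 1, so the symbol is 0.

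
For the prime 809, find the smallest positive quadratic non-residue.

3

(2/809) = +1, so 2 is a residue.
(3/809) = −1, so 3 is the smallest positive non-residue mod 809.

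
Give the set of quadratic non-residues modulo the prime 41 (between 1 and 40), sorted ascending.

3,6,7,11,12,13,14,15,17,19,22,24,26,27,28,29,30,34,35,38

Square k = 1,…,20 (k and 41−k give the same square):
1²=1, 2²=4, 3²=9, 4²=16, 5²=25, 6²=36, 7²≡8, 8²≡23, 9²≡40, 10²≡18, 11²≡39, 12²≡21, 13²≡5, 14²≡32, 15²≡20, 16²≡10, 17²≡2, 18²≡37, 19²≡33, 20²≡31 (mod 41).
The residues are {1, 2, 4, 5, 8, 9, 10, 16, 18, 20, 21, 23, 25, 31, 32, 33, 36, 37, 39, 40}; the non-residues are the remaining 20 nonzero classes.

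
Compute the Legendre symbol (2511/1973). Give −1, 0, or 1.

First reduce: 2511 ≡ 538 (mod 1973).
Pull out 2: since 1973 ≡ 5 (mod 8), (2/1973) = -1.
Reciprocity: 269 ≡ 1 and 1973 ≡ 1 (mod 4), so (269/1973) = +(1973/269).
Reduce top mod 269: now compute (90/269).
Pull out 2: since 269 ≡ 5 (mod 8), (2/269) = -1.
Reciprocity: 45 ≡ 1 and 269 ≡ 1 (mod 4), so (45/269) = +(269/45).
Reduce top mod 45: now compute (44/45).
Pull out 2^2: since 45 ≡ 5 (mod 8), (2/45) = -1, so (2/45)^2 = +1.
Reciprocity: 11 ≡ 3 and 45 ≡ 1 (mod 4), so (11/45) = +(45/11).
Reduce top mod 11: now compute (1/11).
Reached (1/11) = 1. Collecting the sign flips along the way, the symbol is +1.

1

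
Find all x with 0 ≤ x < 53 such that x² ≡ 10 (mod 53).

53 ≡ 1 (mod 4), so we find a root by search.
Trying successive values, 13² = 169 ≡ 10 (mod 53). The other root is 53 − 13 = 40.

13, 40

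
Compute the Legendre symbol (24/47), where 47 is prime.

1

Pull out 2^3: since 47 ≡ 7 (mod 8), (2/47) = +1, so (2/47)^3 = +1.
Reciprocity: 3 ≡ 3 and 47 ≡ 3 (mod 4), so (3/47) = −(47/3).
Reduce top mod 3: now compute (2/3).
Pull out 2: since 3 ≡ 3 (mod 8), (2/3) = -1.
Reached (1/3) = 1. Collecting the sign flips along the way, the symbol is +1.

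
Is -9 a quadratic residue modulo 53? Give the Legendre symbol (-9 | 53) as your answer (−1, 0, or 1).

1

Euler's criterion: (-9/53) ≡ 44^26 (mod 53).
44^2 ≡ 28 (mod 53)
44^4 ≡ 42 (mod 53)
44^8 ≡ 15 (mod 53)
44^16 ≡ 13 (mod 53)
44^26 = 44^(16+8+2) ≡ 1 (mod 53).
Result is 1, so (-9/53) = 1.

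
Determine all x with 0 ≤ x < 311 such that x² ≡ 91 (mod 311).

Since 311 ≡ 3 (mod 4), a square root of 91 is 91^((311+1)/4) = 91^78 mod 311.
Repeated squaring: 91^2≡195, 91^4≡83, 91^8≡47, 91^16≡32, 91^32≡91, 91^64≡195 (mod 311).
91^78 = 91^(64+8+4+2) ≡ 32 (mod 311).
Check: 32² = 1024 ≡ 91 (mod 311). The two roots are 32 and 279.

32, 279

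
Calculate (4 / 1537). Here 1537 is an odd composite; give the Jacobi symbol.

Pull out 2^2: since 1537 ≡ 1 (mod 8), (2/1537) = +1, so (2/1537)^2 = +1.
Reached (1/1537) = 1. Collecting the sign flips along the way, the symbol is +1.

1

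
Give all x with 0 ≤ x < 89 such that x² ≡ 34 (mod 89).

37, 52

89 ≡ 1 (mod 4), so we find a root by search.
Trying successive values, 37² = 1369 ≡ 34 (mod 89). The other root is 89 − 37 = 52.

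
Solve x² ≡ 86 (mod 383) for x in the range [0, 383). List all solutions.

Since 383 ≡ 3 (mod 4), a square root of 86 is 86^((383+1)/4) = 86^96 mod 383.
Repeated squaring: 86^2≡119, 86^4≡373, 86^8≡100, 86^16≡42, 86^32≡232, 86^64≡204 (mod 383).
86^96 = 86^(64+32) ≡ 219 (mod 383).
Check: 219² = 47961 ≡ 86 (mod 383). The two roots are 164 and 219.

164, 219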